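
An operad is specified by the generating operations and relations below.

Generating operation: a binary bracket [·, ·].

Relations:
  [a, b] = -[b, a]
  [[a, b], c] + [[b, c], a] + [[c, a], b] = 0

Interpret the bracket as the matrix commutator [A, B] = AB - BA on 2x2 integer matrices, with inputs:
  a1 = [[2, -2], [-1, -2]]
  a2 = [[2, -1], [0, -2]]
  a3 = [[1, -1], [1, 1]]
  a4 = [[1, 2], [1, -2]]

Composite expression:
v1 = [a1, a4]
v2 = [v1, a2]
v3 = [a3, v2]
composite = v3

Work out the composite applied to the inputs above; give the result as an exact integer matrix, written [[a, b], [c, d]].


[[84, -14], [-14, -84]]

[a1, a4] = [[0, 14], [-7, 0]]
[[a1, a4], a2] = [[-7, -56], [-28, 7]]
[a3, [[a1, a4], a2]] = [[84, -14], [-14, -84]]


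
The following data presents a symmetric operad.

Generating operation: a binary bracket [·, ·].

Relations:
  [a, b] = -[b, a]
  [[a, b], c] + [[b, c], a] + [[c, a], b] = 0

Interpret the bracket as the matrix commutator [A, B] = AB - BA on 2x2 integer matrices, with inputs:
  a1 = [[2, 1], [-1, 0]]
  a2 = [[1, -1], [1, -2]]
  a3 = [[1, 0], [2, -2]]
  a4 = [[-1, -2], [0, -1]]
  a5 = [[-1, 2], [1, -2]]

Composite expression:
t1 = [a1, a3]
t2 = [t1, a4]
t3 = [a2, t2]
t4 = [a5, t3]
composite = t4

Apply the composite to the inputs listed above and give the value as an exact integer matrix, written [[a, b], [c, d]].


[[-4, -84], [44, 4]]

[a1, a3] = [[2, -3], [-7, -2]]
[[a1, a3], a4] = [[-14, -8], [0, 14]]
[a2, [[a1, a3], a4]] = [[8, -52], [-28, -8]]
[a5, [a2, [[a1, a3], a4]]] = [[-4, -84], [44, 4]]


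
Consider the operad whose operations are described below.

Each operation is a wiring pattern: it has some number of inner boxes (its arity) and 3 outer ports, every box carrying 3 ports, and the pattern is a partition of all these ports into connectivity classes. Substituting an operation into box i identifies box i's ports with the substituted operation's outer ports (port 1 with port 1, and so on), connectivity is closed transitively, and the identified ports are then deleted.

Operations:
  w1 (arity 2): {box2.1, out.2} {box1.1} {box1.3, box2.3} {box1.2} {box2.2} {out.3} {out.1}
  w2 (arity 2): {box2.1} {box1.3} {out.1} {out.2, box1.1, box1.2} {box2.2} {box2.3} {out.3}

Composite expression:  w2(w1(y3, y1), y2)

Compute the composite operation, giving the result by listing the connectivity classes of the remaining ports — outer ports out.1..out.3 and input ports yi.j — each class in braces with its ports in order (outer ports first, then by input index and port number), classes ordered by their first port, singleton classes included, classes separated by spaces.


{out.1} {out.2, y1.1} {out.3} {y1.2} {y1.3, y3.3} {y2.1} {y2.2} {y2.3} {y3.1} {y3.2}

After gluing at w2, chains via deleted ports link the y-ports.
the subtree at w1 composes to {out.1} {out.2, y1.1} {out.3} {y1.2} {y1.3, y3.3} {y3.1} {y3.2} on (y3, y1); out.j = own outer ports
the subtree at w2 composes to {out.1} {out.2, y1.1} {out.3} {y1.2} {y1.3, y3.3} {y2.1} {y2.2} {y2.3} {y3.1} {y3.2} on (y3, y1, y2); out.j = own outer ports


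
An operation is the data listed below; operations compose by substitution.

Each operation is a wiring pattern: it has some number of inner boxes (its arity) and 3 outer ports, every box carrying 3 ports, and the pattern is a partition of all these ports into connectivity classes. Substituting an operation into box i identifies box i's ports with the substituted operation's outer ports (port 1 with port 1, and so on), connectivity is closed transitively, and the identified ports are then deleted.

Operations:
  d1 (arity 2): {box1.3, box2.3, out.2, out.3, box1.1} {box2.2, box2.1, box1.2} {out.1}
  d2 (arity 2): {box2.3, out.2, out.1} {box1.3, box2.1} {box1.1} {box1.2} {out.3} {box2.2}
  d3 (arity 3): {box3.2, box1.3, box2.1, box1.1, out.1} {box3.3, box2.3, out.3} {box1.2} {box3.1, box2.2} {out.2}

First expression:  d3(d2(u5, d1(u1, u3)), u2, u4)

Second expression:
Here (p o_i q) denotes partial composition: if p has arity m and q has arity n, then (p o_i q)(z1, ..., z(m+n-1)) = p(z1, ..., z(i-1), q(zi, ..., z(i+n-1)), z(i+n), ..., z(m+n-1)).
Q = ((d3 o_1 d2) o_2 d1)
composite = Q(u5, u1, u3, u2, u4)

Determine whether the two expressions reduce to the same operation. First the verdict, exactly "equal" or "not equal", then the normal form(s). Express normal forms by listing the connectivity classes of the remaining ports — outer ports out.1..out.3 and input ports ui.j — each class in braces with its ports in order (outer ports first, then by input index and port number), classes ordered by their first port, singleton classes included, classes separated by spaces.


equal: each reduces to {out.1, u1.1, u1.3, u2.1, u3.3, u4.2} {out.2} {out.3, u2.3, u4.3} {u1.2, u3.1, u3.2} {u2.2, u4.1} {u5.1} {u5.2} {u5.3}

Reducing the first expression gives {out.1, u1.1, u1.3, u2.1, u3.3, u4.2} {out.2} {out.3, u2.3, u4.3} {u1.2, u3.1, u3.2} {u2.2, u4.1} {u5.1} {u5.2} {u5.3}
Reducing the second expression gives {out.1, u1.1, u1.3, u2.1, u3.3, u4.2} {out.2} {out.3, u2.3, u4.3} {u1.2, u3.1, u3.2} {u2.2, u4.1} {u5.1} {u5.2} {u5.3}
Both agree, so they are equal.


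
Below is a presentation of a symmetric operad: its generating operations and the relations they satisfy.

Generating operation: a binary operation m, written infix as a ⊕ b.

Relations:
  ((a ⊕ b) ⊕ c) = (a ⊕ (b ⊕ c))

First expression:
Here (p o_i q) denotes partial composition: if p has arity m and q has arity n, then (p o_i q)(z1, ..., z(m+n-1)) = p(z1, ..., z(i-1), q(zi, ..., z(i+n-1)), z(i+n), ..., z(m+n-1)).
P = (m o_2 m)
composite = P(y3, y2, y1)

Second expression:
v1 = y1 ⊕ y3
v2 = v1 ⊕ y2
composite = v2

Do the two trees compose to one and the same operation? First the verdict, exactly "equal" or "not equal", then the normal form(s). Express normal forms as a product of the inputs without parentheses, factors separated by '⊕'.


Normal form of the first expression: y3 ⊕ y2 ⊕ y1
Normal form of the second expression: y1 ⊕ y3 ⊕ y2
Distinct normal forms: not equal.

not equal; first: y3 ⊕ y2 ⊕ y1; second: y1 ⊕ y3 ⊕ y2


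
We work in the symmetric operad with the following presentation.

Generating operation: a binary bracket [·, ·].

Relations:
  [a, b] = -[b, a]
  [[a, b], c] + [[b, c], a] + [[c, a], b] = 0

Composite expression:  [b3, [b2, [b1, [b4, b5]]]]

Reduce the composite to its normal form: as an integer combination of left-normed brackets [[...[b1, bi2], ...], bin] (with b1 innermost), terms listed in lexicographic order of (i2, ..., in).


A multilinear Lie element is pinned by b1-initial words (b1 innermost).
Composite bracket: [b3, [b2, [b1, [b4, b5]]]]
The bracket unfolds into 16 signed words via [a, b] = ab - ba (2^4 = 16).
Words beginning with b1 determine it all:
  sign of b1b4b5b2b3 is +1, so it contributes +[[[[b1, b4], b5], b2], b3]
  sign of b1b5b4b2b3 is -1, so it contributes -[[[[b1, b5], b4], b2], b3]

[[[[b1, b4], b5], b2], b3] - [[[[b1, b5], b4], b2], b3]


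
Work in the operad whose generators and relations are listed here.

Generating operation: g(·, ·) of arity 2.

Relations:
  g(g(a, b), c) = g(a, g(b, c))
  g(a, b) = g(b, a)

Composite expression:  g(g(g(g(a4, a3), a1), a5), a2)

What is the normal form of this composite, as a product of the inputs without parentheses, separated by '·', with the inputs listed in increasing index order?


Key point: g commutes, so take the a-inputs in any fixed order.
g(a4, a3) spells out as a4 · a3
g(g(a4, a3), a1) spells out as a4 · a3 · a1
g(g(g(a4, a3), a1), a5) spells out as a4 · a3 · a1 · a5
g(g(g(g(a4, a3), a1), a5), a2) spells out as a4 · a3 · a1 · a5 · a2
putting the inputs in ascending order: a1 · a2 · a3 · a4 · a5

a1 · a2 · a3 · a4 · a5


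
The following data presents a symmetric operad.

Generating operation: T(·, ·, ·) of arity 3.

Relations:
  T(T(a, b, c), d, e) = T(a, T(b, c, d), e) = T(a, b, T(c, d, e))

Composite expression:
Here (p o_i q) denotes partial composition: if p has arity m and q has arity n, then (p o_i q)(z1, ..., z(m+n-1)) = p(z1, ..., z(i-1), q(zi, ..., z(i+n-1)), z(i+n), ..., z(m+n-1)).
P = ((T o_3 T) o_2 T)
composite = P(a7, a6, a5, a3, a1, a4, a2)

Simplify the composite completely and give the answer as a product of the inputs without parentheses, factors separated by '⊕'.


a7 ⊕ a6 ⊕ a5 ⊕ a3 ⊕ a1 ⊕ a4 ⊕ a2


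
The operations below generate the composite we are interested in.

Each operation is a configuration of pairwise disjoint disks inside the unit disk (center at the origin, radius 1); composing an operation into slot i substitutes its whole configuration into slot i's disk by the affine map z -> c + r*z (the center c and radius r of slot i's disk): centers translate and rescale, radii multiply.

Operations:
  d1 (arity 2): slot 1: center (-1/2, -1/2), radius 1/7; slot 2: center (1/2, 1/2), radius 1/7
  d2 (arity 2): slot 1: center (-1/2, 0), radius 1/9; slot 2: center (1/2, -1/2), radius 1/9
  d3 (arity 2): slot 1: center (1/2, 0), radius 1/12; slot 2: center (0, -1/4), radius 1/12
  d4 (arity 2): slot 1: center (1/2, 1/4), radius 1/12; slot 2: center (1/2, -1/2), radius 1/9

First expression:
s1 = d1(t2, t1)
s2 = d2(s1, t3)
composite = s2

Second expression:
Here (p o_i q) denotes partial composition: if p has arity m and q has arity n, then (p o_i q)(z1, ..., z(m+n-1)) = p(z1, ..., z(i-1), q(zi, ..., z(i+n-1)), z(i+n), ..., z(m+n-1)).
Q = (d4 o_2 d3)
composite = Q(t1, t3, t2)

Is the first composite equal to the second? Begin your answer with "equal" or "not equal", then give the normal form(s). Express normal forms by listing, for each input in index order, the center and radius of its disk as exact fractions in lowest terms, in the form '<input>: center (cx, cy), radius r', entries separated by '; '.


not equal: they reduce to t1: center (-4/9, 1/18), radius 1/63; t2: center (-5/9, -1/18), radius 1/63; t3: center (1/2, -1/2), radius 1/9 and t1: center (1/2, 1/4), radius 1/12; t2: center (1/2, -19/36), radius 1/108; t3: center (5/9, -1/2), radius 1/108

In normal form, the first expression is t1: center (-4/9, 1/18), radius 1/63; t2: center (-5/9, -1/18), radius 1/63; t3: center (1/2, -1/2), radius 1/9
In normal form, the second expression is t1: center (1/2, 1/4), radius 1/12; t2: center (1/2, -19/36), radius 1/108; t3: center (5/9, -1/2), radius 1/108
Distinct normal forms: not equal.


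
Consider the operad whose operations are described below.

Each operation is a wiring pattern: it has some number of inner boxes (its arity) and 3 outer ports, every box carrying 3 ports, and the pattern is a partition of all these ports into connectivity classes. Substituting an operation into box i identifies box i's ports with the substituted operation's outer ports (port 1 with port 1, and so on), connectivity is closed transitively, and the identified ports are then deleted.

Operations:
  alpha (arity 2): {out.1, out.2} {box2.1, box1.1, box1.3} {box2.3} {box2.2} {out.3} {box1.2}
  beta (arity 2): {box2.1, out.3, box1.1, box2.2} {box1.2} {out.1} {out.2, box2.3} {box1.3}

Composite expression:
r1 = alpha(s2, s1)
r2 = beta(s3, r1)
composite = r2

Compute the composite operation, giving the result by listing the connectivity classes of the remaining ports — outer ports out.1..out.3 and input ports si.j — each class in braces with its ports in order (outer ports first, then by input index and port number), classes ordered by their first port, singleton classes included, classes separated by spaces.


{out.1} {out.2} {out.3, s3.1} {s1.1, s2.1, s2.3} {s1.2} {s1.3} {s2.2} {s3.2} {s3.3}

After gluing at beta, chains via deleted ports link the s-ports.
composing alpha on (s2, s1), with out.j its own outer ports: {out.1, out.2} {out.3} {s1.1, s2.1, s2.3} {s1.2} {s1.3} {s2.2}
composing beta on (s3, s2, s1), with out.j its own outer ports: {out.1} {out.2} {out.3, s3.1} {s1.1, s2.1, s2.3} {s1.2} {s1.3} {s2.2} {s3.2} {s3.3}


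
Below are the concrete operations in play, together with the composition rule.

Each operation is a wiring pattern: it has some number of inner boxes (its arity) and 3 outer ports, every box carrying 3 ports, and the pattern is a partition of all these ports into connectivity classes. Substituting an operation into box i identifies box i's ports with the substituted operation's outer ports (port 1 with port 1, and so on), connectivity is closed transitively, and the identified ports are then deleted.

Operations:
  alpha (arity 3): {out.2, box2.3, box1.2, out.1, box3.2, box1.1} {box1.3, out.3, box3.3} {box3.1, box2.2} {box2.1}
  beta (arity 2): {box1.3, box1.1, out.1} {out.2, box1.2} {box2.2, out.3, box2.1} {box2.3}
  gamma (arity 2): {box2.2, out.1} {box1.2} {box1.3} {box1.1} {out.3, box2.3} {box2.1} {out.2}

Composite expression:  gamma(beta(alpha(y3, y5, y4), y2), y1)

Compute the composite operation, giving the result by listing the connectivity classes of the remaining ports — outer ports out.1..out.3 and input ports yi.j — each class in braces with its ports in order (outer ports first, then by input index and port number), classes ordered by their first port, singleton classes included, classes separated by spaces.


{out.1, y1.2} {out.2} {out.3, y1.3} {y1.1} {y2.1, y2.2} {y2.3} {y3.1, y3.2, y3.3, y4.2, y4.3, y5.3} {y4.1, y5.2} {y5.1}

Substituting into gamma glues patterns; closure does the rest.
composing alpha on (y3, y5, y4), with out.j its own outer ports: {out.1, out.2, y3.1, y3.2, y4.2, y5.3} {out.3, y3.3, y4.3} {y4.1, y5.2} {y5.1}
composing beta on (y3, y5, y4, y2), with out.j its own outer ports: {out.1, out.2, y3.1, y3.2, y3.3, y4.2, y4.3, y5.3} {out.3, y2.1, y2.2} {y2.3} {y4.1, y5.2} {y5.1}
composing gamma on (y3, y5, y4, y2, y1), with out.j its own outer ports: {out.1, y1.2} {out.2} {out.3, y1.3} {y1.1} {y2.1, y2.2} {y2.3} {y3.1, y3.2, y3.3, y4.2, y4.3, y5.3} {y4.1, y5.2} {y5.1}


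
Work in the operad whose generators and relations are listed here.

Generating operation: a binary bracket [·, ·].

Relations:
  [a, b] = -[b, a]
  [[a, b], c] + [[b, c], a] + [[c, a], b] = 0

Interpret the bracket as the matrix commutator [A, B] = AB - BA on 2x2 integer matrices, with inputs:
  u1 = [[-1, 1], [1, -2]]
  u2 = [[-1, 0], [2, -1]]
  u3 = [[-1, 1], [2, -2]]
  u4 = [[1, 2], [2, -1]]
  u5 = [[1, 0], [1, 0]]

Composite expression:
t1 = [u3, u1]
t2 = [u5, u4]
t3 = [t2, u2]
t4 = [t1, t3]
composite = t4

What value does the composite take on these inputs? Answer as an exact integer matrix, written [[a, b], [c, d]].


[u3, u1] = [[-1, 0], [1, 1]]
[u5, u4] = [[-2, 2], [0, 2]]
[[u5, u4], u2] = [[4, 0], [8, -4]]
[[u3, u1], [[u5, u4], u2]] = [[0, 0], [24, 0]]

[[0, 0], [24, 0]]


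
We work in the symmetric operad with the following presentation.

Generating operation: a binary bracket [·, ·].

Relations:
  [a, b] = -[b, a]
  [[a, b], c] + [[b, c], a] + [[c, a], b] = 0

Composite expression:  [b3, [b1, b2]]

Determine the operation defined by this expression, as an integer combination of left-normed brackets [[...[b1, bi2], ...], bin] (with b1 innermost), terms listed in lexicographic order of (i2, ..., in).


-[[b1, b2], b3]

Skip Jacobi rewriting: expand, keep b1-initial words, read off terms.
Composite bracket: [b3, [b1, b2]]
The bracket unfolds into 4 signed words via [a, b] = ab - ba (2^2 = 4).
Keep just the words that open with b1:
  the word b1b2b3 carries sign -1 and contributes -[[b1, b2], b3]


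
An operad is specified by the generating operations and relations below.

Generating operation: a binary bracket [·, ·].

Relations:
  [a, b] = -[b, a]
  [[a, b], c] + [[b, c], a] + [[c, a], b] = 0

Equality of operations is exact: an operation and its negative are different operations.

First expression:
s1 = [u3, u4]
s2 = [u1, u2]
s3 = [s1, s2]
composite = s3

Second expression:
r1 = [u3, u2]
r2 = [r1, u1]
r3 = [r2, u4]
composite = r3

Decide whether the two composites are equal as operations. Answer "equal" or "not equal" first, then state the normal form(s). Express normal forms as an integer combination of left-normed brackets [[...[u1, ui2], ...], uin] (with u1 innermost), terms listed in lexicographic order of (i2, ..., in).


The first expression, normalized: -[[[u1, u2], u3], u4] + [[[u1, u2], u4], u3]
The second expression, normalized: [[[u1, u2], u3], u4] - [[[u1, u3], u2], u4]
The forms do not match — not equal.

not equal: they reduce to -[[[u1, u2], u3], u4] + [[[u1, u2], u4], u3] and [[[u1, u2], u3], u4] - [[[u1, u3], u2], u4]


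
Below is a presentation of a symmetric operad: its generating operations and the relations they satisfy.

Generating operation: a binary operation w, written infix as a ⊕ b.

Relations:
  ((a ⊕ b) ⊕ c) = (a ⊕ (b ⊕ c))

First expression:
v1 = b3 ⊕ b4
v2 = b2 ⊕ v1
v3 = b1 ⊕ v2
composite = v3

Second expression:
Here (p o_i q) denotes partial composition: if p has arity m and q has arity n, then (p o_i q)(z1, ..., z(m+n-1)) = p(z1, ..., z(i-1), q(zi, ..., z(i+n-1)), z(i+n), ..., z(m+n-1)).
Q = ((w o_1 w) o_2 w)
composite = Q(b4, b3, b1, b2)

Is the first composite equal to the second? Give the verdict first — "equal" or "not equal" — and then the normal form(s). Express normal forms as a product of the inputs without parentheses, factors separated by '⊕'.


not equal: they reduce to b1 ⊕ b2 ⊕ b3 ⊕ b4 and b4 ⊕ b3 ⊕ b1 ⊕ b2

In normal form, the first expression is b1 ⊕ b2 ⊕ b3 ⊕ b4
In normal form, the second expression is b4 ⊕ b3 ⊕ b1 ⊕ b2
The normal forms differ: not equal.


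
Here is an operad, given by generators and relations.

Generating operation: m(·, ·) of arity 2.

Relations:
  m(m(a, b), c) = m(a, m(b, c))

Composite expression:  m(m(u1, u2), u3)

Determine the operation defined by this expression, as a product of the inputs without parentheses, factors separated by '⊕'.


u1 ⊕ u2 ⊕ u3

Associativity of m dissolves the nesting; only the u-input order survives.
m(u1, u2) unparenthesizes to u1 ⊕ u2
m(m(u1, u2), u3) unparenthesizes to u1 ⊕ u2 ⊕ u3


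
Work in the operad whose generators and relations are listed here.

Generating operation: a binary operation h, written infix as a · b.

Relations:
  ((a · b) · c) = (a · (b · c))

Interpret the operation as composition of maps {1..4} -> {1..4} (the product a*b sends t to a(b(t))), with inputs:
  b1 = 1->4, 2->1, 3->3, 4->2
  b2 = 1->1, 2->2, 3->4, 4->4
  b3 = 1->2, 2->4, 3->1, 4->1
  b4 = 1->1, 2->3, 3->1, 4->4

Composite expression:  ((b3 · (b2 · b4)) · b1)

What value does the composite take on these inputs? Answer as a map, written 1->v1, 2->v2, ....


1->1, 2->2, 3->2, 4->1

(b2 · b4) = 1->1, 2->4, 3->1, 4->4
(b3 · (b2 · b4)) = 1->2, 2->1, 3->2, 4->1
((b3 · (b2 · b4)) · b1) = 1->1, 2->2, 3->2, 4->1


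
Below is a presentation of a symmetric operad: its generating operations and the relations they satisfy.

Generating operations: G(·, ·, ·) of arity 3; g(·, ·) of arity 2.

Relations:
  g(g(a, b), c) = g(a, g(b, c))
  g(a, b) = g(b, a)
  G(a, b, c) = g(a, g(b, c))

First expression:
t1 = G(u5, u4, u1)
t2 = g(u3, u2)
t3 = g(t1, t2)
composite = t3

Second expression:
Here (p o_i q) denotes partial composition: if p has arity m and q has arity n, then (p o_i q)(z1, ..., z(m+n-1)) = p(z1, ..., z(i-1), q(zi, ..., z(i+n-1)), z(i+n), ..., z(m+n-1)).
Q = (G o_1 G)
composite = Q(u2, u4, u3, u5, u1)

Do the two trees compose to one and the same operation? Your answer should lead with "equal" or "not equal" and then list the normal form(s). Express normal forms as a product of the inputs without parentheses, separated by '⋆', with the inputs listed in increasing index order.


equal; both compose to u1 ⋆ u2 ⋆ u3 ⋆ u4 ⋆ u5


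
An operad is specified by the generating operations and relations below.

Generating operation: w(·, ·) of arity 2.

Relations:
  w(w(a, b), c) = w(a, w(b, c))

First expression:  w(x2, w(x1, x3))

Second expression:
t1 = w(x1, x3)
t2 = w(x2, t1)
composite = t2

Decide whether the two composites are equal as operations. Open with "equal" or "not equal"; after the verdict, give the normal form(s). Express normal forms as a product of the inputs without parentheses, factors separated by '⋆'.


equal: each reduces to x2 ⋆ x1 ⋆ x3

The first composite normalizes to x2 ⋆ x1 ⋆ x3
The second composite normalizes to x2 ⋆ x1 ⋆ x3
One common form — equal.


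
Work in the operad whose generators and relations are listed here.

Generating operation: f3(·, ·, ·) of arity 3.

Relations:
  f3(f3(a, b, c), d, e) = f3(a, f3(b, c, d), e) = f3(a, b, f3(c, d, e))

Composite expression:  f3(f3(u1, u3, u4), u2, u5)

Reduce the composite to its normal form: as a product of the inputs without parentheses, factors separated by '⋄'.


Every regrouping of f3 is equal, so read the u-inputs in written order.
f3(u1, u3, u4) flattens to u1 ⋄ u3 ⋄ u4
f3(f3(u1, u3, u4), u2, u5) flattens to u1 ⋄ u3 ⋄ u4 ⋄ u2 ⋄ u5

u1 ⋄ u3 ⋄ u4 ⋄ u2 ⋄ u5


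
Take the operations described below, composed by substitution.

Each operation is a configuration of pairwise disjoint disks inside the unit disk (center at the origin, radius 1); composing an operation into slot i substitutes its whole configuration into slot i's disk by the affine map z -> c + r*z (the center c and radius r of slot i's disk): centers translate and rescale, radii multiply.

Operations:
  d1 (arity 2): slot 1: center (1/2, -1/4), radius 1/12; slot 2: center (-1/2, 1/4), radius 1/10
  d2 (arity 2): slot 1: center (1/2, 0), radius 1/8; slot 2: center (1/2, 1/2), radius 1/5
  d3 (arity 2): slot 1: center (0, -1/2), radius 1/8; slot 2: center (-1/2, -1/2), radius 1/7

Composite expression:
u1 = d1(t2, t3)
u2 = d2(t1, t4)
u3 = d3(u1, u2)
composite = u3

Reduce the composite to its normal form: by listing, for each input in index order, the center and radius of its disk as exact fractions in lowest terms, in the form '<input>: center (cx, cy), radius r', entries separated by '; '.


Each t-disk chains the slot maps above it in d3; radii multiply.
t2: after 2 affine steps, its disk has center (1/16, -17/32), radius 1/96
t3: after 2 affine steps, its disk has center (-1/16, -15/32), radius 1/80
t1: after 2 affine steps, its disk has center (-3/7, -1/2), radius 1/56
t4: after 2 affine steps, its disk has center (-3/7, -3/7), radius 1/35

t1: center (-3/7, -1/2), radius 1/56; t2: center (1/16, -17/32), radius 1/96; t3: center (-1/16, -15/32), radius 1/80; t4: center (-3/7, -3/7), radius 1/35


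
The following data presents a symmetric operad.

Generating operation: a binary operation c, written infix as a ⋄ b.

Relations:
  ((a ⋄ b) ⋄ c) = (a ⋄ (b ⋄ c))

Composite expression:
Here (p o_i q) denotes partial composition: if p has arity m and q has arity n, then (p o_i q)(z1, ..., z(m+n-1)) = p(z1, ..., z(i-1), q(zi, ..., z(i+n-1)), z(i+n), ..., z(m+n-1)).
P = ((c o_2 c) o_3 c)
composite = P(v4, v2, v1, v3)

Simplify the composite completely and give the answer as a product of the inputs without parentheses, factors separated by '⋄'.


v4 ⋄ v2 ⋄ v1 ⋄ v3

Associativity of c dissolves the nesting; only the v-input order survives.
(v1 ⋄ v3) flattens to v1 ⋄ v3
(v2 ⋄ (v1 ⋄ v3)) flattens to v2 ⋄ v1 ⋄ v3
(v4 ⋄ (v2 ⋄ (v1 ⋄ v3))) flattens to v4 ⋄ v2 ⋄ v1 ⋄ v3


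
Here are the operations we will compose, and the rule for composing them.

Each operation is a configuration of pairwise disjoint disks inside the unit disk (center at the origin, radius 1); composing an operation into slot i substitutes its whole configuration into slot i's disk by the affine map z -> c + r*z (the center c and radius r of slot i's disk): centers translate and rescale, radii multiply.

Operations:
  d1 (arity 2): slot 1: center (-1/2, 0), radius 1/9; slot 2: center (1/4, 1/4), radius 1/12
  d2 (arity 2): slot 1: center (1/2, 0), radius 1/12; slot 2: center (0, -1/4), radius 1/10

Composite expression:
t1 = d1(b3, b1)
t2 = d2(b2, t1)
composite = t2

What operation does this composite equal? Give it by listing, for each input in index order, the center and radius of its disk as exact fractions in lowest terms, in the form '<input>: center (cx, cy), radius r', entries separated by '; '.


b1: center (1/40, -9/40), radius 1/120; b2: center (1/2, 0), radius 1/12; b3: center (-1/20, -1/4), radius 1/90

Nesting under d2 composes maps z -> c + r*z down each b-path.
b2 passes through 1 substitution, ending at center (1/2, 0), radius 1/12
b3 passes through 2 substitutions, ending at center (-1/20, -1/4), radius 1/90
b1 passes through 2 substitutions, ending at center (1/40, -9/40), radius 1/120


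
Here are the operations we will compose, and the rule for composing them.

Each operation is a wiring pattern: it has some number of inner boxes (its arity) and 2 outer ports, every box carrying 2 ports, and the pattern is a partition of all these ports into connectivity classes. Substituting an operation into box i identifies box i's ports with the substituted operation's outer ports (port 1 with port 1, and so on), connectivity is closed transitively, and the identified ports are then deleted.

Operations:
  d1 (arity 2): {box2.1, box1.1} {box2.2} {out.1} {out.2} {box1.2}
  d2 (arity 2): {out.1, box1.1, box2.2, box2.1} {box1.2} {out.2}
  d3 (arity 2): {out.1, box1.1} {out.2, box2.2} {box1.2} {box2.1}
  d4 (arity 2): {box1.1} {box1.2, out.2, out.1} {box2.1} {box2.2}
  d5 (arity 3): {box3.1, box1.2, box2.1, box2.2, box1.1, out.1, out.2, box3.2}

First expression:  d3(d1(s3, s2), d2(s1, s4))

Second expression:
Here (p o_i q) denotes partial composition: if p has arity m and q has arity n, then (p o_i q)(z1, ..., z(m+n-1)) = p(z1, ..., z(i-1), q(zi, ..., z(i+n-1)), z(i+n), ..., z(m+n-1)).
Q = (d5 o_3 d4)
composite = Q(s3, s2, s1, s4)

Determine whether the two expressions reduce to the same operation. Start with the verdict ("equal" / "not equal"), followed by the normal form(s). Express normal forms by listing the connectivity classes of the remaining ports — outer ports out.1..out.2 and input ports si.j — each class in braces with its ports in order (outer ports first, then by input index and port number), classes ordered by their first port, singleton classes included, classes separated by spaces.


In normal form, the first expression is {out.1} {out.2} {s1.1, s4.1, s4.2} {s1.2} {s2.1, s3.1} {s2.2} {s3.2}
In normal form, the second expression is {out.1, out.2, s1.2, s2.1, s2.2, s3.1, s3.2} {s1.1} {s4.1} {s4.2}
Different reductions; not equal.

not equal; the first gives {out.1} {out.2} {s1.1, s4.1, s4.2} {s1.2} {s2.1, s3.1} {s2.2} {s3.2} and the second {out.1, out.2, s1.2, s2.1, s2.2, s3.1, s3.2} {s1.1} {s4.1} {s4.2}


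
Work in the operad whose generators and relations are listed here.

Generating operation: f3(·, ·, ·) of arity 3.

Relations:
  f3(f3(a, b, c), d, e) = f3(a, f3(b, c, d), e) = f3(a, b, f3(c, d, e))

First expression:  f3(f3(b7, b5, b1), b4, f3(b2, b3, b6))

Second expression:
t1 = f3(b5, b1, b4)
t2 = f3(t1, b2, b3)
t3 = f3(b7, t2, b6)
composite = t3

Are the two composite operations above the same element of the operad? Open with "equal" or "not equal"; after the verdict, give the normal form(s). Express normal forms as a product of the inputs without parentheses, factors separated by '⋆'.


equal; both compose to b7 ⋆ b5 ⋆ b1 ⋆ b4 ⋆ b2 ⋆ b3 ⋆ b6

The first expression, normalized: b7 ⋆ b5 ⋆ b1 ⋆ b4 ⋆ b2 ⋆ b3 ⋆ b6
The second expression, normalized: b7 ⋆ b5 ⋆ b1 ⋆ b4 ⋆ b2 ⋆ b3 ⋆ b6
Both agree, so they are equal.


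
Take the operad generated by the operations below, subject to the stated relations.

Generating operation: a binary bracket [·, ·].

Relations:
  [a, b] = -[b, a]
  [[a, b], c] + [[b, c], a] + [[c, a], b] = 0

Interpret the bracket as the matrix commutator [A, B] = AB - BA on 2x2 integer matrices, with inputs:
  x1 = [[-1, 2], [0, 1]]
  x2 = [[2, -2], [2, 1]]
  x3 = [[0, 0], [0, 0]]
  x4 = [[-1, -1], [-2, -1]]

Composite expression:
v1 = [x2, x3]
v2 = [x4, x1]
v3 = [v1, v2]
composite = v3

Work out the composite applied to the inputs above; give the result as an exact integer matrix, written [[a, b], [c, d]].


[[0, 0], [0, 0]]

[x2, x3] = [[0, 0], [0, 0]]
[x4, x1] = [[4, -2], [4, -4]]
[[x2, x3], [x4, x1]] = [[0, 0], [0, 0]]


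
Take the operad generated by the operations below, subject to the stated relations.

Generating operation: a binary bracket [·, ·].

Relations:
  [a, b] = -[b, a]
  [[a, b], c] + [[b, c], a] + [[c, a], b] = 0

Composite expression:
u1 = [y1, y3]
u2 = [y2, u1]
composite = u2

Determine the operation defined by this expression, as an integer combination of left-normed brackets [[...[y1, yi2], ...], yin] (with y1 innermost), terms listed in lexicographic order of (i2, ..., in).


-[[y1, y3], y2]

Expand each bracket as ab - ba; the y1-initial words give the coefficients.
Composite bracket: [y2, [y1, y3]]
Under [a, b] = ab - ba we get 4 signed associative words (2^2 = 4).
Collect the words opening with y1:
  the word y1y3y2 carries sign -1 and contributes -[[y1, y3], y2]


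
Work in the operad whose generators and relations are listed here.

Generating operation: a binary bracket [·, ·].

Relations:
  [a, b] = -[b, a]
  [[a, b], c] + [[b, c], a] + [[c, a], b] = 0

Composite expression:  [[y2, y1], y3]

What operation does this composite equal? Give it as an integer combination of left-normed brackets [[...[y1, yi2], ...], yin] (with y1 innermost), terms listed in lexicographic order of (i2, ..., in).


-[[y1, y2], y3]

Antisymmetry and Jacobi reduce to y1-anchored left-normed brackets.
Composite bracket: [[y2, y1], y3]
Applying ab - ba throughout gives 4 signed words (2^2 = 4).
The y1-initial words carry the normal form:
  y1y2y3 (sign -1) contributes -[[y1, y2], y3]


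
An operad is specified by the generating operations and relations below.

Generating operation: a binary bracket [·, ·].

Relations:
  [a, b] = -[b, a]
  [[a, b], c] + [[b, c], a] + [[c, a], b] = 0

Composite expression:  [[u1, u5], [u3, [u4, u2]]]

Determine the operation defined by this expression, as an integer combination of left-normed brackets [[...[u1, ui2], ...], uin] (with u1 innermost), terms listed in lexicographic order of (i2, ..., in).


[[[[u1, u5], u2], u4], u3] - [[[[u1, u5], u3], u2], u4] + [[[[u1, u5], u3], u4], u2] - [[[[u1, u5], u4], u2], u3]

Antisymmetry and Jacobi reduce to u1-anchored left-normed brackets.
Composite bracket: [[u1, u5], [u3, [u4, u2]]]
Applying ab - ba throughout gives 16 signed words (2^4 = 16).
The u1-initial words carry the normal form:
  u1u5u2u4u3 (sign +1) contributes +[[[[u1, u5], u2], u4], u3]
  u1u5u3u2u4 (sign -1) contributes -[[[[u1, u5], u3], u2], u4]
  u1u5u3u4u2 (sign +1) contributes +[[[[u1, u5], u3], u4], u2]
  u1u5u4u2u3 (sign -1) contributes -[[[[u1, u5], u4], u2], u3]


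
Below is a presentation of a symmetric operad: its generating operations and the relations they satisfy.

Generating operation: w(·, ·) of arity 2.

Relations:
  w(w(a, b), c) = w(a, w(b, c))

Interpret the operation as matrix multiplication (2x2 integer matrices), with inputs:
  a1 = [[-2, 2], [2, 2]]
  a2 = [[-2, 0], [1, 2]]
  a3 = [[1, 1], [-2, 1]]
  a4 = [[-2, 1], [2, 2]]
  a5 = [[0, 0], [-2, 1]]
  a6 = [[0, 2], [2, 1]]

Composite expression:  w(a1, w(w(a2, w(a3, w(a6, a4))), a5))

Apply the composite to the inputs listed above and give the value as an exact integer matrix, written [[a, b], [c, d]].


w(a6, a4) = [[4, 4], [-2, 4]]
w(a3, w(a6, a4)) = [[2, 8], [-10, -4]]
w(a2, w(a3, w(a6, a4))) = [[-4, -16], [-18, 0]]
w(w(a2, w(a3, w(a6, a4))), a5) = [[32, -16], [0, 0]]
w(a1, w(w(a2, w(a3, w(a6, a4))), a5)) = [[-64, 32], [64, -32]]

[[-64, 32], [64, -32]]


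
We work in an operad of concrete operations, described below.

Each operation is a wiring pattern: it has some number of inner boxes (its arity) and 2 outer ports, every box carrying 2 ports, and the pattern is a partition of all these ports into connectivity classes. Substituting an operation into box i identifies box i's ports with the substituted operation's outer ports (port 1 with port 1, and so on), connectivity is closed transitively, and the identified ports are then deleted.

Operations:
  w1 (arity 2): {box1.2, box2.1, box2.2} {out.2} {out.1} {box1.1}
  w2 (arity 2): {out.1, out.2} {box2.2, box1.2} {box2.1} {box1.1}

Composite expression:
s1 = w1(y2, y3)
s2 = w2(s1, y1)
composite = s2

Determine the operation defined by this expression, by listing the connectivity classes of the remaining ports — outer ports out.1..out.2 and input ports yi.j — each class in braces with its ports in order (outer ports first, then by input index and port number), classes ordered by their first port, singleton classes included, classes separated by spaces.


Reachability decides: close wires over w2-identified ports.
composing w1 on (y2, y3), with out.j its own outer ports: {out.1} {out.2} {y2.1} {y2.2, y3.1, y3.2}
composing w2 on (y2, y3, y1), with out.j its own outer ports: {out.1, out.2} {y1.1} {y1.2} {y2.1} {y2.2, y3.1, y3.2}

{out.1, out.2} {y1.1} {y1.2} {y2.1} {y2.2, y3.1, y3.2}


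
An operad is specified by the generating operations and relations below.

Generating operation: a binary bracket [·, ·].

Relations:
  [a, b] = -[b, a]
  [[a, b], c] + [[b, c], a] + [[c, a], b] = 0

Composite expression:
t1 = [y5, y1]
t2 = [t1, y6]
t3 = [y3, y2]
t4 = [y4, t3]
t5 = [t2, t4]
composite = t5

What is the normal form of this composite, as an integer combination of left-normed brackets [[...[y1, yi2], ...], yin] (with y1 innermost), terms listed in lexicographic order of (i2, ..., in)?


In the tensor algebra, words opening y1 carry the y1-anchored form.
Composite bracket: [[[y5, y1], y6], [y4, [y3, y2]]]
Applying ab - ba throughout gives 32 signed words (2^5 = 32).
Keep just the words that open with y1:
  word y1y5y6y2y3y4 has sign -1, contributing -[[[[[y1, y5], y6], y2], y3], y4]
  word y1y5y6y3y2y4 has sign +1, contributing +[[[[[y1, y5], y6], y3], y2], y4]
  word y1y5y6y4y2y3 has sign +1, contributing +[[[[[y1, y5], y6], y4], y2], y3]
  word y1y5y6y4y3y2 has sign -1, contributing -[[[[[y1, y5], y6], y4], y3], y2]

-[[[[[y1, y5], y6], y2], y3], y4] + [[[[[y1, y5], y6], y3], y2], y4] + [[[[[y1, y5], y6], y4], y2], y3] - [[[[[y1, y5], y6], y4], y3], y2]


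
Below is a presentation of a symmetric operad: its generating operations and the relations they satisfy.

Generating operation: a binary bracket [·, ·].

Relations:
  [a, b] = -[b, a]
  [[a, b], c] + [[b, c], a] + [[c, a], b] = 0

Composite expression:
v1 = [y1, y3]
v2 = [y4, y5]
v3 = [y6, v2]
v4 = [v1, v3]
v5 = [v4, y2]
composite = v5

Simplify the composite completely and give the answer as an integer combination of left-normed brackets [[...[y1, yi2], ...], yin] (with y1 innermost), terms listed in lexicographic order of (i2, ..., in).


Skip Jacobi rewriting: expand, keep y1-initial words, read off terms.
Composite bracket: [[[y1, y3], [y6, [y4, y5]]], y2]
Each bracket splits as ab - ba, giving 32 signed words (2^5 = 32).
Collect the words opening with y1:
  word y1y3y4y5y6y2 has sign -1, contributing -[[[[[y1, y3], y4], y5], y6], y2]
  word y1y3y5y4y6y2 has sign +1, contributing +[[[[[y1, y3], y5], y4], y6], y2]
  word y1y3y6y4y5y2 has sign +1, contributing +[[[[[y1, y3], y6], y4], y5], y2]
  word y1y3y6y5y4y2 has sign -1, contributing -[[[[[y1, y3], y6], y5], y4], y2]

-[[[[[y1, y3], y4], y5], y6], y2] + [[[[[y1, y3], y5], y4], y6], y2] + [[[[[y1, y3], y6], y4], y5], y2] - [[[[[y1, y3], y6], y5], y4], y2]


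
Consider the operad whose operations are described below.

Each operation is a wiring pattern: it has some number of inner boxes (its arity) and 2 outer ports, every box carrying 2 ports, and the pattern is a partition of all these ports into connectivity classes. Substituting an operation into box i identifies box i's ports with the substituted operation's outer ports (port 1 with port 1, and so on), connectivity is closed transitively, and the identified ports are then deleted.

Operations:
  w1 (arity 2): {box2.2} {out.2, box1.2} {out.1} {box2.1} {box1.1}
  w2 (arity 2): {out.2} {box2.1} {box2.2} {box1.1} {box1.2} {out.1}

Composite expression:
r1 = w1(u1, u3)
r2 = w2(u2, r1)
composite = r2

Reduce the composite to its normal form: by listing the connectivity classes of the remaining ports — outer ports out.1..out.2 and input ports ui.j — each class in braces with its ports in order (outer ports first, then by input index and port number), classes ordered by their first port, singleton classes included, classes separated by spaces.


Two ports join when wires chain via w2-identified ports.
the subtree at w1 composes to {out.1} {out.2, u1.2} {u1.1} {u3.1} {u3.2} on (u1, u3); out.j = own outer ports
the subtree at w2 composes to {out.1} {out.2} {u1.1} {u1.2} {u2.1} {u2.2} {u3.1} {u3.2} on (u2, u1, u3); out.j = own outer ports

{out.1} {out.2} {u1.1} {u1.2} {u2.1} {u2.2} {u3.1} {u3.2}


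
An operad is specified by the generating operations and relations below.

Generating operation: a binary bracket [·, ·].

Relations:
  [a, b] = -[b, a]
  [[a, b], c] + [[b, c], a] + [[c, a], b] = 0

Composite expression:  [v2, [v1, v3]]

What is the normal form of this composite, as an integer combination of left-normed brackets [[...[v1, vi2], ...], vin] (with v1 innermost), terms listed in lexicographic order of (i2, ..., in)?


Expand each bracket as ab - ba; the v1-initial words give the coefficients.
Composite bracket: [v2, [v1, v3]]
Applying ab - ba throughout gives 4 signed words (2^2 = 4).
Keep just the words that open with v1:
  the word v1v3v2 carries sign -1 and contributes -[[v1, v3], v2]

-[[v1, v3], v2]


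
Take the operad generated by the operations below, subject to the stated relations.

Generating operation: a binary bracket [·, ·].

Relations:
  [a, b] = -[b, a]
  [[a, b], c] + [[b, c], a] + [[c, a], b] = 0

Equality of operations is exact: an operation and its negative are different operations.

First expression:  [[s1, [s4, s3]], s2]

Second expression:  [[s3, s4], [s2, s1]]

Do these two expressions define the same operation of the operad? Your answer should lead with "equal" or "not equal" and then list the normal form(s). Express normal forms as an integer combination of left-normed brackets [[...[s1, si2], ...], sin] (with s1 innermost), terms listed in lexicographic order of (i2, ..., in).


not equal — first -[[[s1, s3], s4], s2] + [[[s1, s4], s3], s2], second [[[s1, s2], s3], s4] - [[[s1, s2], s4], s3]

The first expression, normalized: -[[[s1, s3], s4], s2] + [[[s1, s4], s3], s2]
The second expression, normalized: [[[s1, s2], s3], s4] - [[[s1, s2], s4], s3]
The forms do not match — not equal.


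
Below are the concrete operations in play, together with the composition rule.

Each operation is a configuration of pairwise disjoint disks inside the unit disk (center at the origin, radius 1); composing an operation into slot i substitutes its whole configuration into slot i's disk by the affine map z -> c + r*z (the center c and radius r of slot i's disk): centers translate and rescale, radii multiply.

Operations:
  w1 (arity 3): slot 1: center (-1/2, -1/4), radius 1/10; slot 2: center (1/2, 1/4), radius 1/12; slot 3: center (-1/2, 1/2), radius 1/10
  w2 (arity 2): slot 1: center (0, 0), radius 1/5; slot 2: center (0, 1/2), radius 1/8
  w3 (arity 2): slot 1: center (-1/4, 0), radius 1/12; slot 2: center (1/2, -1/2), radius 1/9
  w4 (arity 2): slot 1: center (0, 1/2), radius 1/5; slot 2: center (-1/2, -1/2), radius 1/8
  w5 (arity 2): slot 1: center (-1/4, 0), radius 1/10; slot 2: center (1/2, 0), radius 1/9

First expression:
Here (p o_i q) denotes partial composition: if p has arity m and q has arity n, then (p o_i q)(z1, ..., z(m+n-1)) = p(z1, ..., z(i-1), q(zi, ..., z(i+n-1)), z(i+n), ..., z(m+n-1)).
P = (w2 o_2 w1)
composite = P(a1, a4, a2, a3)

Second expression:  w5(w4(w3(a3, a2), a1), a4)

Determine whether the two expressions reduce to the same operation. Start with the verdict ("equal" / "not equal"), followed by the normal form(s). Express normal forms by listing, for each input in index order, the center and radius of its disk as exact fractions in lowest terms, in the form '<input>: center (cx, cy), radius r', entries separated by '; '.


not equal — first a1: center (0, 0), radius 1/5; a2: center (1/16, 17/32), radius 1/96; a3: center (-1/16, 9/16), radius 1/80; a4: center (-1/16, 15/32), radius 1/80, second a1: center (-3/10, -1/20), radius 1/80; a2: center (-6/25, 1/25), radius 1/450; a3: center (-51/200, 1/20), radius 1/600; a4: center (1/2, 0), radius 1/9

The first composite normalizes to a1: center (0, 0), radius 1/5; a2: center (1/16, 17/32), radius 1/96; a3: center (-1/16, 9/16), radius 1/80; a4: center (-1/16, 15/32), radius 1/80
The second composite normalizes to a1: center (-3/10, -1/20), radius 1/80; a2: center (-6/25, 1/25), radius 1/450; a3: center (-51/200, 1/20), radius 1/600; a4: center (1/2, 0), radius 1/9
Different reductions; not equal.
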